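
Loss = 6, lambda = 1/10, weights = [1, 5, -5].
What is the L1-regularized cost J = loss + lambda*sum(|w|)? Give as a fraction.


L1 norm = sum(|w|) = 11. J = 6 + 1/10 * 11 = 71/10.

71/10


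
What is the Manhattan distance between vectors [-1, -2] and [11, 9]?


d = sum of absolute differences: |-1-11|=12 + |-2-9|=11 = 23.

23


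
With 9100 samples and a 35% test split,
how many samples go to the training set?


Test set = 9100 * 35% = 3185. Training set = 9100 - 3185 = 5915.

5915


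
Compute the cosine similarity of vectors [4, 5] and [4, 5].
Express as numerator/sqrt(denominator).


dot = 41. |a|^2 = 41, |b|^2 = 41. cos = 41/sqrt(1681).

41/sqrt(1681)


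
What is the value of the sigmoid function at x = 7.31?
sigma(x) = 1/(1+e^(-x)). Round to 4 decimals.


sigma(7.31) = 1/(1+e^(-7.31)) = 1/(1+0.000669) = 1/1.000669 = 0.9993.

0.9993


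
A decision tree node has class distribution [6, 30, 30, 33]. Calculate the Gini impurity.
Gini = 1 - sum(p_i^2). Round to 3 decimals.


Total = 99. Proportions: 6/99, 30/99, 30/99, 33/99. sum(p_i^2) = 0.2984. Gini = 1 - 0.2984 = 0.7016, which rounds to 0.702.

0.702


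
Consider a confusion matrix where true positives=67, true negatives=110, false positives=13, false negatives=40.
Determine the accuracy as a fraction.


Accuracy = (TP + TN) / (TP + TN + FP + FN) = (67 + 110) / 230 = 177/230.

177/230


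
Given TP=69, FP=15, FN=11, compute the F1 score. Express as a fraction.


Precision = 69/84 = 23/28. Recall = 69/80 = 69/80. F1 = 2*P*R/(P+R) = 69/82.

69/82


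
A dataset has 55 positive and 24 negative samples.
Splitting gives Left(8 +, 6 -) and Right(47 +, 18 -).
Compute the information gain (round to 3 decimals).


H(parent) = 0.8859. H(left) = 0.9852, H(right) = 0.8512. Weighted = (14/79)*0.9852 + (65/79)*0.8512 = 0.8749. IG = 0.8859 - 0.8749 = 0.0110, which rounds to 0.011.

0.011


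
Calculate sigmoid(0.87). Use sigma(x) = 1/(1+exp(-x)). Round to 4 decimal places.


sigma(0.87) = 1/(1+e^(-0.87)) = 1/(1+0.418952) = 1/1.418952 = 0.7047.

0.7047


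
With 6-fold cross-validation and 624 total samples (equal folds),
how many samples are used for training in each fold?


Each validation fold has 624/6 = 104 samples. Training set = 624 - 104 = 520.

520


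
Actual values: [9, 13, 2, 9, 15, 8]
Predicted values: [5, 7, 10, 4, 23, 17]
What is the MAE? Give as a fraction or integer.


MAE = (1/6) * (|9-5|=4 + |13-7|=6 + |2-10|=8 + |9-4|=5 + |15-23|=8 + |8-17|=9). Sum = 40. MAE = 20/3.

20/3


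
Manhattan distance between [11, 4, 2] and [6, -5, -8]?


d = sum of absolute differences: |11-6|=5 + |4--5|=9 + |2--8|=10 = 24.

24


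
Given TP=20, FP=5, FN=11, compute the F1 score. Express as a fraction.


Precision = 20/25 = 4/5. Recall = 20/31 = 20/31. F1 = 2*P*R/(P+R) = 5/7.

5/7


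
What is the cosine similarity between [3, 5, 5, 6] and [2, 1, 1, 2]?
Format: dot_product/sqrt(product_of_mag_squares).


dot = 28. |a|^2 = 95, |b|^2 = 10. cos = 28/sqrt(950).

28/sqrt(950)


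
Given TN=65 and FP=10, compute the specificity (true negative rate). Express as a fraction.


Specificity = TN / (TN + FP) = 65 / 75 = 13/15.

13/15


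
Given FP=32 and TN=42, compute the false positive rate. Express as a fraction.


FPR = FP / (FP + TN) = 32 / 74 = 16/37.

16/37


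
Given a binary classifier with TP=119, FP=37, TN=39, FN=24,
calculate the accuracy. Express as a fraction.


Accuracy = (TP + TN) / (TP + TN + FP + FN) = (119 + 39) / 219 = 158/219.

158/219


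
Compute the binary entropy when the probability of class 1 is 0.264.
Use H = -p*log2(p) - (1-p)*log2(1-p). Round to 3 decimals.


H = -0.264*log2(0.264) - 0.736*log2(0.736) = 0.833.

0.833


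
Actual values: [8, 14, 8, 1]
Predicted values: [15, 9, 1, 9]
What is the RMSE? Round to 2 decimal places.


MSE = 46.7500. RMSE = sqrt(46.7500) = 6.84.

6.84


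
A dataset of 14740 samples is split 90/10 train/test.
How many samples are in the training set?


Test set = 14740 * 10% = 1474. Training set = 14740 - 1474 = 13266.

13266


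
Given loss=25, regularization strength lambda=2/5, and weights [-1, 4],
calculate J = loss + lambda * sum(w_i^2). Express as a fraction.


L2 sq norm = sum(w^2) = 17. J = 25 + 2/5 * 17 = 159/5.

159/5


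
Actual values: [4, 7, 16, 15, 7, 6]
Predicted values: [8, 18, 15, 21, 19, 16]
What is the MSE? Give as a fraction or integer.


MSE = (1/6) * ((4-8)^2=16 + (7-18)^2=121 + (16-15)^2=1 + (15-21)^2=36 + (7-19)^2=144 + (6-16)^2=100). Sum = 418. MSE = 209/3.

209/3


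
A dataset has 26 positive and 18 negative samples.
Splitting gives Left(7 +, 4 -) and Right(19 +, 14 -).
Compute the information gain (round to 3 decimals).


H(parent) = 0.9760. H(left) = 0.9457, H(right) = 0.9834. Weighted = (11/44)*0.9457 + (33/44)*0.9834 = 0.9740. IG = 0.9760 - 0.9740 = 0.0020, which rounds to 0.002.

0.002


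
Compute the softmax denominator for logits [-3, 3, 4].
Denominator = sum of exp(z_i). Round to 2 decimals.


Denom = e^-3=0.0498 + e^3=20.0855 + e^4=54.5982. Sum = 74.7335, which rounds to 74.73.

74.73


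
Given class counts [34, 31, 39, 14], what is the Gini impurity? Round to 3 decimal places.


Total = 118. Proportions: 34/118, 31/118, 39/118, 14/118. sum(p_i^2) = 0.2754. Gini = 1 - 0.2754 = 0.7246, which rounds to 0.725.

0.725


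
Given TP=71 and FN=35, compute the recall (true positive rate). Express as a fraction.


Recall = TP / (TP + FN) = 71 / 106 = 71/106.

71/106


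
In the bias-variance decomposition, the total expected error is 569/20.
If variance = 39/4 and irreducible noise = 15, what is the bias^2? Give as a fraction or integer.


Total error = bias^2 + variance + irreducible noise. So bias^2 = 569/20 - 39/4 - 15 = 37/10.

37/10


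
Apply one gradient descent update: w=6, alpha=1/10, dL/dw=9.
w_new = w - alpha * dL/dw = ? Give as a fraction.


w_new = 6 - 1/10 * 9 = 6 - 9/10 = 51/10.

51/10


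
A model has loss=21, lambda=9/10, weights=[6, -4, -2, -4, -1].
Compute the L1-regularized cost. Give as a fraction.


L1 norm = sum(|w|) = 17. J = 21 + 9/10 * 17 = 363/10.

363/10


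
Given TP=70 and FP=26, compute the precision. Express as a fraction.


Precision = TP / (TP + FP) = 70 / 96 = 35/48.

35/48


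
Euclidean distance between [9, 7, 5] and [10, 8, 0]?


d = sqrt(sum of squared differences). (9-10)^2=1, (7-8)^2=1, (5-0)^2=25. Sum = 27.

sqrt(27)


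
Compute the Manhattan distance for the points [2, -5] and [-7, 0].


d = sum of absolute differences: |2--7|=9 + |-5-0|=5 = 14.

14


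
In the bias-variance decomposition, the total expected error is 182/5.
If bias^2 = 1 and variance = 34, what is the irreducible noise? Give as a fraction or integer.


Total error = bias^2 + variance + irreducible noise. So irreducible noise = 182/5 - 1 - 34 = 7/5.

7/5


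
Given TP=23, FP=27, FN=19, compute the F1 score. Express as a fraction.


Precision = 23/50 = 23/50. Recall = 23/42 = 23/42. F1 = 2*P*R/(P+R) = 1/2.

1/2


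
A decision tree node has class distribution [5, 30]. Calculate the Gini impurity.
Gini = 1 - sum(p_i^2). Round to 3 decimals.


Total = 35. Proportions: 5/35, 30/35. sum(p_i^2) = 0.7551. Gini = 1 - 0.7551 = 0.2449, which rounds to 0.245.

0.245


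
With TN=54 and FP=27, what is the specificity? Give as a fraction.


Specificity = TN / (TN + FP) = 54 / 81 = 2/3.

2/3


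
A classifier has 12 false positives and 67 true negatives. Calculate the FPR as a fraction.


FPR = FP / (FP + TN) = 12 / 79 = 12/79.

12/79


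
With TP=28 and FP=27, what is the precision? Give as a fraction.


Precision = TP / (TP + FP) = 28 / 55 = 28/55.

28/55


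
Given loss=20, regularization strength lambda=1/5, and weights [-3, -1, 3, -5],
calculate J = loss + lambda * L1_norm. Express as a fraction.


L1 norm = sum(|w|) = 12. J = 20 + 1/5 * 12 = 112/5.

112/5


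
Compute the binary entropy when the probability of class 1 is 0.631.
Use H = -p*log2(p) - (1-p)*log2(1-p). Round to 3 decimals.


H = -0.631*log2(0.631) - 0.369*log2(0.369) = 0.950.

0.950


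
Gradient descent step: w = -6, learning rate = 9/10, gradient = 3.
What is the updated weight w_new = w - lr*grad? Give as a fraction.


w_new = -6 - 9/10 * 3 = -6 - 27/10 = -87/10.

-87/10


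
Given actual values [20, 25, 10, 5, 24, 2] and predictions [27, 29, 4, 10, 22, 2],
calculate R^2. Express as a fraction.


Mean(y) = 43/3. SS_res = 130. SS_tot = 1492/3. R^2 = 1 - 130/(1492/3) = 551/746.

551/746


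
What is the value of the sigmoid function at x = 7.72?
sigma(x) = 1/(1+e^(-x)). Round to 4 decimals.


sigma(7.72) = 1/(1+e^(-7.72)) = 1/(1+0.000444) = 1/1.000444 = 0.9996.

0.9996


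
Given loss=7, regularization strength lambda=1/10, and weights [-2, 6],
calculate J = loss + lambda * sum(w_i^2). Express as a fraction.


L2 sq norm = sum(w^2) = 40. J = 7 + 1/10 * 40 = 11.

11


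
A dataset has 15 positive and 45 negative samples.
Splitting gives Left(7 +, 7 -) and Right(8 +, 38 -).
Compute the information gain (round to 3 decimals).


H(parent) = 0.8113. H(left) = 1.0000, H(right) = 0.6666. Weighted = (14/60)*1.0000 + (46/60)*0.6666 = 0.7444. IG = 0.8113 - 0.7444 = 0.0669, which rounds to 0.067.

0.067


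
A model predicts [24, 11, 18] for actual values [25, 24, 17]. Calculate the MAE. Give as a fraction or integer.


MAE = (1/3) * (|25-24|=1 + |24-11|=13 + |17-18|=1). Sum = 15. MAE = 5.

5


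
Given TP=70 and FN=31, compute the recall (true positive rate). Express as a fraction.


Recall = TP / (TP + FN) = 70 / 101 = 70/101.

70/101


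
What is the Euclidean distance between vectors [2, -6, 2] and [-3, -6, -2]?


d = sqrt(sum of squared differences). (2--3)^2=25, (-6--6)^2=0, (2--2)^2=16. Sum = 41.

sqrt(41)


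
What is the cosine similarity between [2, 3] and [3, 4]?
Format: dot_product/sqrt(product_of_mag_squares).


dot = 18. |a|^2 = 13, |b|^2 = 25. cos = 18/sqrt(325).

18/sqrt(325)


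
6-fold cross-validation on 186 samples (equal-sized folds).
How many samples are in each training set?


Each validation fold has 186/6 = 31 samples. Training set = 186 - 31 = 155.

155


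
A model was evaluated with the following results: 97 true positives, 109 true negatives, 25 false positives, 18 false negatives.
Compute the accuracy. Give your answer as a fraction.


Accuracy = (TP + TN) / (TP + TN + FP + FN) = (97 + 109) / 249 = 206/249.

206/249


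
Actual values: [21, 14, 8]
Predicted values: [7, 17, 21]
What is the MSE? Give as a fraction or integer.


MSE = (1/3) * ((21-7)^2=196 + (14-17)^2=9 + (8-21)^2=169). Sum = 374. MSE = 374/3.

374/3


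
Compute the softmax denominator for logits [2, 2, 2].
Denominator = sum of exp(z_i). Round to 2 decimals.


Denom = e^2=7.3891 + e^2=7.3891 + e^2=7.3891. Sum = 22.1673, which rounds to 22.17.

22.17


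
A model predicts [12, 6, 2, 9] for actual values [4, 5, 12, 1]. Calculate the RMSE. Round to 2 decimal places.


MSE = 57.2500. RMSE = sqrt(57.2500) = 7.57.

7.57


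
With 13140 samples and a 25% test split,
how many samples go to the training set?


Test set = 13140 * 25% = 3285. Training set = 13140 - 3285 = 9855.

9855


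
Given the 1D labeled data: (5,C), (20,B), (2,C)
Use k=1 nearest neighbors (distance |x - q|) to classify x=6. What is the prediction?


Distances: |5-6|=1, |20-6|=14, |2-6|=4. 1 nearest: (5,C). Counts: {'C': 1}. Majority class: C.

C


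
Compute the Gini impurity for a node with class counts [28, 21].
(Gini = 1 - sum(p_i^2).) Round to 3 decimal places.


Total = 49. Proportions: 28/49, 21/49. sum(p_i^2) = 0.5102. Gini = 1 - 0.5102 = 0.4898, which rounds to 0.490.

0.490


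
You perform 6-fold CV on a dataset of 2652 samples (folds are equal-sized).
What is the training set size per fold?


Each validation fold has 2652/6 = 442 samples. Training set = 2652 - 442 = 2210.

2210


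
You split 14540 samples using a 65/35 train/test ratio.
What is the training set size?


Test set = 14540 * 35% = 5089. Training set = 14540 - 5089 = 9451.

9451


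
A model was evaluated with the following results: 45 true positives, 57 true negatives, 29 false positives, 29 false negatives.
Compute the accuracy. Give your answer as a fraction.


Accuracy = (TP + TN) / (TP + TN + FP + FN) = (45 + 57) / 160 = 51/80.

51/80


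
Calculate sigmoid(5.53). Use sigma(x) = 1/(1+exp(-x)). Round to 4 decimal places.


sigma(5.53) = 1/(1+e^(-5.53)) = 1/(1+0.003966) = 1/1.003966 = 0.9960.

0.9960


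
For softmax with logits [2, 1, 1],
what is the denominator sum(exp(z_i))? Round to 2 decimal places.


Denom = e^2=7.3891 + e^1=2.7183 + e^1=2.7183. Sum = 12.8257, which rounds to 12.83.

12.83


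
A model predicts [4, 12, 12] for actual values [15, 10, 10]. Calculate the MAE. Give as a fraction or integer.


MAE = (1/3) * (|15-4|=11 + |10-12|=2 + |10-12|=2). Sum = 15. MAE = 5.

5


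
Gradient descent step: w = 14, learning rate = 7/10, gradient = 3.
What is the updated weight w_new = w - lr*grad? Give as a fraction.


w_new = 14 - 7/10 * 3 = 14 - 21/10 = 119/10.

119/10


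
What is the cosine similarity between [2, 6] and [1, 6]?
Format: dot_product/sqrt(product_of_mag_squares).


dot = 38. |a|^2 = 40, |b|^2 = 37. cos = 38/sqrt(1480).

38/sqrt(1480)


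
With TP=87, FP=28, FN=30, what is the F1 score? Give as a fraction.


Precision = 87/115 = 87/115. Recall = 87/117 = 29/39. F1 = 2*P*R/(P+R) = 3/4.

3/4


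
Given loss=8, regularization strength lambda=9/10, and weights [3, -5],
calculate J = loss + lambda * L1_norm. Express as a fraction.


L1 norm = sum(|w|) = 8. J = 8 + 9/10 * 8 = 76/5.

76/5


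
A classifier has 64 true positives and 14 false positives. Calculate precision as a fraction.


Precision = TP / (TP + FP) = 64 / 78 = 32/39.

32/39


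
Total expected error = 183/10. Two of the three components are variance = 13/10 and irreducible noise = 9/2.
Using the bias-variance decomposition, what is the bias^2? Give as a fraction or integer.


Total error = bias^2 + variance + irreducible noise. So bias^2 = 183/10 - 13/10 - 9/2 = 25/2.

25/2


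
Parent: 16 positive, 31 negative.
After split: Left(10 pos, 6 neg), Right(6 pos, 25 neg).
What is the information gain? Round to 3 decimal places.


H(parent) = 0.9252. H(left) = 0.9544, H(right) = 0.7088. Weighted = (16/47)*0.9544 + (31/47)*0.7088 = 0.7924. IG = 0.9252 - 0.7924 = 0.1328, which rounds to 0.133.

0.133


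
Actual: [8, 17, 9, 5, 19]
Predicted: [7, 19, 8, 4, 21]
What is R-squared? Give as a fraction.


Mean(y) = 58/5. SS_res = 11. SS_tot = 736/5. R^2 = 1 - 11/(736/5) = 681/736.

681/736


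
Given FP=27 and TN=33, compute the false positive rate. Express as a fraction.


FPR = FP / (FP + TN) = 27 / 60 = 9/20.

9/20


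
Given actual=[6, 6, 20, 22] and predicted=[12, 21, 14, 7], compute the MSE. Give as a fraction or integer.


MSE = (1/4) * ((6-12)^2=36 + (6-21)^2=225 + (20-14)^2=36 + (22-7)^2=225). Sum = 522. MSE = 261/2.

261/2


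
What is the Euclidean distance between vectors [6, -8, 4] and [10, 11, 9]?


d = sqrt(sum of squared differences). (6-10)^2=16, (-8-11)^2=361, (4-9)^2=25. Sum = 402.

sqrt(402)


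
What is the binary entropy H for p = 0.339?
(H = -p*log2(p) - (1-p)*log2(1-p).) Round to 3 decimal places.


H = -0.339*log2(0.339) - 0.661*log2(0.661) = 0.924.

0.924


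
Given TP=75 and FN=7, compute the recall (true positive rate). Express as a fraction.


Recall = TP / (TP + FN) = 75 / 82 = 75/82.

75/82


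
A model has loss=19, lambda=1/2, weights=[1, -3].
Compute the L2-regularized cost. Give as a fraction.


L2 sq norm = sum(w^2) = 10. J = 19 + 1/2 * 10 = 24.

24


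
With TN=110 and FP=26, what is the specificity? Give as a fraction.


Specificity = TN / (TN + FP) = 110 / 136 = 55/68.

55/68


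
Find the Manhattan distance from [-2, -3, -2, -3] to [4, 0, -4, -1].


d = sum of absolute differences: |-2-4|=6 + |-3-0|=3 + |-2--4|=2 + |-3--1|=2 = 13.

13


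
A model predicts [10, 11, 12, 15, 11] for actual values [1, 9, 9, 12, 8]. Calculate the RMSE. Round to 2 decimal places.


MSE = 22.4000. RMSE = sqrt(22.4000) = 4.73.

4.73


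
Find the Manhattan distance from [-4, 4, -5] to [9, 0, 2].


d = sum of absolute differences: |-4-9|=13 + |4-0|=4 + |-5-2|=7 = 24.

24


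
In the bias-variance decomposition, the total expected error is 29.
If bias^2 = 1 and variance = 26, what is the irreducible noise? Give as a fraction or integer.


Total error = bias^2 + variance + irreducible noise. So irreducible noise = 29 - 1 - 26 = 2.

2


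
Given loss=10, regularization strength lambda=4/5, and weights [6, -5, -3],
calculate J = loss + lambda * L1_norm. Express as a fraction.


L1 norm = sum(|w|) = 14. J = 10 + 4/5 * 14 = 106/5.

106/5


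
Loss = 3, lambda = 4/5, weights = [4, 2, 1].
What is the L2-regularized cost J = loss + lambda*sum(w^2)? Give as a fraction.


L2 sq norm = sum(w^2) = 21. J = 3 + 4/5 * 21 = 99/5.

99/5


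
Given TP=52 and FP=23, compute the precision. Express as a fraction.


Precision = TP / (TP + FP) = 52 / 75 = 52/75.

52/75


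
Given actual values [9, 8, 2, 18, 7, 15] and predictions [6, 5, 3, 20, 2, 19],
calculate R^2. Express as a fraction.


Mean(y) = 59/6. SS_res = 64. SS_tot = 1001/6. R^2 = 1 - 64/(1001/6) = 617/1001.

617/1001


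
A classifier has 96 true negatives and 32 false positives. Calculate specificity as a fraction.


Specificity = TN / (TN + FP) = 96 / 128 = 3/4.

3/4


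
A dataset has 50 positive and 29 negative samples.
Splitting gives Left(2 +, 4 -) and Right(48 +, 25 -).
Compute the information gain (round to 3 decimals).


H(parent) = 0.9484. H(left) = 0.9183, H(right) = 0.9272. Weighted = (6/79)*0.9183 + (73/79)*0.9272 = 0.9265. IG = 0.9484 - 0.9265 = 0.0219, which rounds to 0.022.

0.022


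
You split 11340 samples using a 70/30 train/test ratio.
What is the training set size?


Test set = 11340 * 30% = 3402. Training set = 11340 - 3402 = 7938.

7938


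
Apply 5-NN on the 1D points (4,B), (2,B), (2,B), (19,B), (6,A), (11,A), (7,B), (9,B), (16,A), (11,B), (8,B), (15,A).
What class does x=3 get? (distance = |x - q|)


Distances: |4-3|=1, |2-3|=1, |2-3|=1, |19-3|=16, |6-3|=3, |11-3|=8, |7-3|=4, |9-3|=6, |16-3|=13, |11-3|=8, |8-3|=5, |15-3|=12. 5 nearest: (4,B), (2,B), (2,B), (6,A), (7,B). Counts: {'B': 4, 'A': 1}. Majority class: B.

B


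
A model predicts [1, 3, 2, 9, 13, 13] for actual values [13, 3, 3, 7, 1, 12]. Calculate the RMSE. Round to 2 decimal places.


MSE = 49.0000. RMSE = sqrt(49.0000) = 7.00.

7.00


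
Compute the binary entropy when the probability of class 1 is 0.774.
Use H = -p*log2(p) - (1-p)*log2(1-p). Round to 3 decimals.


H = -0.774*log2(0.774) - 0.226*log2(0.226) = 0.771.

0.771


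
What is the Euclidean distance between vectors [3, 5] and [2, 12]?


d = sqrt(sum of squared differences). (3-2)^2=1, (5-12)^2=49. Sum = 50.

sqrt(50)


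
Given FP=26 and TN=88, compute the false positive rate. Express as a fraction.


FPR = FP / (FP + TN) = 26 / 114 = 13/57.

13/57


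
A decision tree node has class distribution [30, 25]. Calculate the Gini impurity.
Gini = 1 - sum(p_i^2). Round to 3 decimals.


Total = 55. Proportions: 30/55, 25/55. sum(p_i^2) = 0.5041. Gini = 1 - 0.5041 = 0.4959, which rounds to 0.496.

0.496


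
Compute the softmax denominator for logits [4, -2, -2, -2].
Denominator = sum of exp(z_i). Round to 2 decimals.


Denom = e^4=54.5982 + e^-2=0.1353 + e^-2=0.1353 + e^-2=0.1353. Sum = 55.0041, which rounds to 55.00.

55.00


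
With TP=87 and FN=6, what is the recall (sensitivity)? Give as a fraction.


Recall = TP / (TP + FN) = 87 / 93 = 29/31.

29/31


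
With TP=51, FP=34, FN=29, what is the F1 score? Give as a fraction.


Precision = 51/85 = 3/5. Recall = 51/80 = 51/80. F1 = 2*P*R/(P+R) = 34/55.

34/55


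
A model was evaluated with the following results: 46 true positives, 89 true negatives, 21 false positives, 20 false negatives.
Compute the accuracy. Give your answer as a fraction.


Accuracy = (TP + TN) / (TP + TN + FP + FN) = (46 + 89) / 176 = 135/176.

135/176


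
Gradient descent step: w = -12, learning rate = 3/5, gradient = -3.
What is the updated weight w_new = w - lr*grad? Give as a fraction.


w_new = -12 - 3/5 * -3 = -12 - -9/5 = -51/5.

-51/5


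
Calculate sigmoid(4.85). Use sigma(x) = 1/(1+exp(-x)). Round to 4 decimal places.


sigma(4.85) = 1/(1+e^(-4.85)) = 1/(1+0.007828) = 1/1.007828 = 0.9922.

0.9922


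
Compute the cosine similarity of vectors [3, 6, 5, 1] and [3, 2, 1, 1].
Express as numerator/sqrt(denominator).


dot = 27. |a|^2 = 71, |b|^2 = 15. cos = 27/sqrt(1065).

27/sqrt(1065)


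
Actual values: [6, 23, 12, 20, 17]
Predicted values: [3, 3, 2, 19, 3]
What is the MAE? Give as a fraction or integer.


MAE = (1/5) * (|6-3|=3 + |23-3|=20 + |12-2|=10 + |20-19|=1 + |17-3|=14). Sum = 48. MAE = 48/5.

48/5


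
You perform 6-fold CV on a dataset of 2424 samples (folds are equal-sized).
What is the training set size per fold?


Each validation fold has 2424/6 = 404 samples. Training set = 2424 - 404 = 2020.

2020


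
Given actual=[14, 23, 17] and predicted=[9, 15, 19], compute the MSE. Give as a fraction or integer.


MSE = (1/3) * ((14-9)^2=25 + (23-15)^2=64 + (17-19)^2=4). Sum = 93. MSE = 31.

31


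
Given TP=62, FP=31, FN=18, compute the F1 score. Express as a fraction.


Precision = 62/93 = 2/3. Recall = 62/80 = 31/40. F1 = 2*P*R/(P+R) = 124/173.

124/173


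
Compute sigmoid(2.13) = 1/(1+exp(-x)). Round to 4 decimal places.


sigma(2.13) = 1/(1+e^(-2.13)) = 1/(1+0.118837) = 1/1.118837 = 0.8938.

0.8938


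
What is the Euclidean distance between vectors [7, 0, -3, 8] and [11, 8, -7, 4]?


d = sqrt(sum of squared differences). (7-11)^2=16, (0-8)^2=64, (-3--7)^2=16, (8-4)^2=16. Sum = 112.

sqrt(112)


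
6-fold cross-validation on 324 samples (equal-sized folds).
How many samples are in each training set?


Each validation fold has 324/6 = 54 samples. Training set = 324 - 54 = 270.

270


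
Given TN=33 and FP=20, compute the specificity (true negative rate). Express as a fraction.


Specificity = TN / (TN + FP) = 33 / 53 = 33/53.

33/53


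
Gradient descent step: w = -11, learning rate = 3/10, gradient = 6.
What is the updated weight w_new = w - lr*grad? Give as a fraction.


w_new = -11 - 3/10 * 6 = -11 - 9/5 = -64/5.

-64/5


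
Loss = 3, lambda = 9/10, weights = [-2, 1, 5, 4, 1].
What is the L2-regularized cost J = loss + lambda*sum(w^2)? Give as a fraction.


L2 sq norm = sum(w^2) = 47. J = 3 + 9/10 * 47 = 453/10.

453/10


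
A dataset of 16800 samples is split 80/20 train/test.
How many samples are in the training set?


Test set = 16800 * 20% = 3360. Training set = 16800 - 3360 = 13440.

13440


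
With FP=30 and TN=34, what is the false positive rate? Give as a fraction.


FPR = FP / (FP + TN) = 30 / 64 = 15/32.

15/32


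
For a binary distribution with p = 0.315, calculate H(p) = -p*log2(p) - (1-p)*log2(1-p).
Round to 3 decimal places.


H = -0.315*log2(0.315) - 0.685*log2(0.685) = 0.899.

0.899


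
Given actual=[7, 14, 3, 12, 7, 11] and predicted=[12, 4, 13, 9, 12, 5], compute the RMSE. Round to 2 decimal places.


MSE = 49.1667. RMSE = sqrt(49.1667) = 7.01.

7.01


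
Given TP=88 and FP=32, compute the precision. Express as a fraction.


Precision = TP / (TP + FP) = 88 / 120 = 11/15.

11/15


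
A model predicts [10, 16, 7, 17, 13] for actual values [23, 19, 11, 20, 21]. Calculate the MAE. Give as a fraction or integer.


MAE = (1/5) * (|23-10|=13 + |19-16|=3 + |11-7|=4 + |20-17|=3 + |21-13|=8). Sum = 31. MAE = 31/5.

31/5


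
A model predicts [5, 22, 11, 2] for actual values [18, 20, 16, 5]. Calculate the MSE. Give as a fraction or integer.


MSE = (1/4) * ((18-5)^2=169 + (20-22)^2=4 + (16-11)^2=25 + (5-2)^2=9). Sum = 207. MSE = 207/4.

207/4


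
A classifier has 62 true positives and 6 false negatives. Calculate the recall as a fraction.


Recall = TP / (TP + FN) = 62 / 68 = 31/34.

31/34


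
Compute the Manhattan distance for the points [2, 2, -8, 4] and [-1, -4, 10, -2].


d = sum of absolute differences: |2--1|=3 + |2--4|=6 + |-8-10|=18 + |4--2|=6 = 33.

33


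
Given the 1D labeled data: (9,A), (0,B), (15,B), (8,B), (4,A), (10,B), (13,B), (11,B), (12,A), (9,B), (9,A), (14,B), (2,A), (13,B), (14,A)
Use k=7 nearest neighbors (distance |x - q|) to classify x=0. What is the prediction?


Distances: |9-0|=9, |0-0|=0, |15-0|=15, |8-0|=8, |4-0|=4, |10-0|=10, |13-0|=13, |11-0|=11, |12-0|=12, |9-0|=9, |9-0|=9, |14-0|=14, |2-0|=2, |13-0|=13, |14-0|=14. 7 nearest: (0,B), (2,A), (4,A), (8,B), (9,A), (9,A), (9,B). Counts: {'B': 3, 'A': 4}. Majority class: A.

A


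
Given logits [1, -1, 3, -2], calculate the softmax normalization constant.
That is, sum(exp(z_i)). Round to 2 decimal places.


Denom = e^1=2.7183 + e^-1=0.3679 + e^3=20.0855 + e^-2=0.1353. Sum = 23.3070, which rounds to 23.31.

23.31


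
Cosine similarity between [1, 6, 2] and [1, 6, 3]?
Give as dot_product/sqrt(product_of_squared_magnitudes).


dot = 43. |a|^2 = 41, |b|^2 = 46. cos = 43/sqrt(1886).

43/sqrt(1886)


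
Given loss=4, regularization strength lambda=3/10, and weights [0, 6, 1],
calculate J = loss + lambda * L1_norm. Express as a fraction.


L1 norm = sum(|w|) = 7. J = 4 + 3/10 * 7 = 61/10.

61/10


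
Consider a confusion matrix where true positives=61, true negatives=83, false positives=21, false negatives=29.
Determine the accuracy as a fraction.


Accuracy = (TP + TN) / (TP + TN + FP + FN) = (61 + 83) / 194 = 72/97.

72/97


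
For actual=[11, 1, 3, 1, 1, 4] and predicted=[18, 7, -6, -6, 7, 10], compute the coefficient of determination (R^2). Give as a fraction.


Mean(y) = 7/2. SS_res = 287. SS_tot = 151/2. R^2 = 1 - 287/(151/2) = -423/151.

-423/151


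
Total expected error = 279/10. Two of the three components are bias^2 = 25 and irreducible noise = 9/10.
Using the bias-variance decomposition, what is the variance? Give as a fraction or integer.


Total error = bias^2 + variance + irreducible noise. So variance = 279/10 - 25 - 9/10 = 2.

2


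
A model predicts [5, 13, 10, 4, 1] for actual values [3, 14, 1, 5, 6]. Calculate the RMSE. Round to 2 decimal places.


MSE = 22.4000. RMSE = sqrt(22.4000) = 4.73.

4.73


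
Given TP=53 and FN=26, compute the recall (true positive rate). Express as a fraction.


Recall = TP / (TP + FN) = 53 / 79 = 53/79.

53/79


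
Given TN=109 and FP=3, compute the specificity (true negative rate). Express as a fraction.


Specificity = TN / (TN + FP) = 109 / 112 = 109/112.

109/112


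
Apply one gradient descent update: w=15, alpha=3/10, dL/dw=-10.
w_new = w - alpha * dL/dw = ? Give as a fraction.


w_new = 15 - 3/10 * -10 = 15 - -3 = 18.

18


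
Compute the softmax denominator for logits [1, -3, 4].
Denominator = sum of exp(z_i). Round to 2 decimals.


Denom = e^1=2.7183 + e^-3=0.0498 + e^4=54.5982. Sum = 57.3663, which rounds to 57.37.

57.37


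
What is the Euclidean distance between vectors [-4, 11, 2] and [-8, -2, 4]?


d = sqrt(sum of squared differences). (-4--8)^2=16, (11--2)^2=169, (2-4)^2=4. Sum = 189.

sqrt(189)


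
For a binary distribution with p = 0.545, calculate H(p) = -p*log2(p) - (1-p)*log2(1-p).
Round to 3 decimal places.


H = -0.545*log2(0.545) - 0.455*log2(0.455) = 0.994.

0.994


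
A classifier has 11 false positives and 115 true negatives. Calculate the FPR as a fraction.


FPR = FP / (FP + TN) = 11 / 126 = 11/126.

11/126


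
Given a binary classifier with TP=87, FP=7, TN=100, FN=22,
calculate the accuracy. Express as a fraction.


Accuracy = (TP + TN) / (TP + TN + FP + FN) = (87 + 100) / 216 = 187/216.

187/216


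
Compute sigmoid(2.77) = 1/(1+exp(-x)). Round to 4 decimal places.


sigma(2.77) = 1/(1+e^(-2.77)) = 1/(1+0.062662) = 1/1.062662 = 0.9410.

0.9410


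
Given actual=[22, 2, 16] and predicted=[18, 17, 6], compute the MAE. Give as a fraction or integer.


MAE = (1/3) * (|22-18|=4 + |2-17|=15 + |16-6|=10). Sum = 29. MAE = 29/3.

29/3


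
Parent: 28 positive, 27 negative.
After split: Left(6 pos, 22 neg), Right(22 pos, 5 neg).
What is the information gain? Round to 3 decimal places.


H(parent) = 0.9998. H(left) = 0.7496, H(right) = 0.6913. Weighted = (28/55)*0.7496 + (27/55)*0.6913 = 0.7210. IG = 0.9998 - 0.7210 = 0.2788, which rounds to 0.279.

0.279


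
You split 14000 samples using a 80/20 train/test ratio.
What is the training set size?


Test set = 14000 * 20% = 2800. Training set = 14000 - 2800 = 11200.

11200


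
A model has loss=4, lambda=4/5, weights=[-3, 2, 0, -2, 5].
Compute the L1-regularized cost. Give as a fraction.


L1 norm = sum(|w|) = 12. J = 4 + 4/5 * 12 = 68/5.

68/5


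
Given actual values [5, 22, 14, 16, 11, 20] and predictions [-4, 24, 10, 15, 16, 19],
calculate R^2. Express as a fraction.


Mean(y) = 44/3. SS_res = 128. SS_tot = 574/3. R^2 = 1 - 128/(574/3) = 95/287.

95/287


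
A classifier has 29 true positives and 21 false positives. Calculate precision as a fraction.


Precision = TP / (TP + FP) = 29 / 50 = 29/50.

29/50


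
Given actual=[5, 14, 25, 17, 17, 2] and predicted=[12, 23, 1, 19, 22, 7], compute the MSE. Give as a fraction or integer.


MSE = (1/6) * ((5-12)^2=49 + (14-23)^2=81 + (25-1)^2=576 + (17-19)^2=4 + (17-22)^2=25 + (2-7)^2=25). Sum = 760. MSE = 380/3.

380/3


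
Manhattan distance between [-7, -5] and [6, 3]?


d = sum of absolute differences: |-7-6|=13 + |-5-3|=8 = 21.

21


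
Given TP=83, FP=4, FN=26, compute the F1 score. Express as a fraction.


Precision = 83/87 = 83/87. Recall = 83/109 = 83/109. F1 = 2*P*R/(P+R) = 83/98.

83/98


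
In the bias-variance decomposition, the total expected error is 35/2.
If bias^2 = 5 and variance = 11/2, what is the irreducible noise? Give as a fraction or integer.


Total error = bias^2 + variance + irreducible noise. So irreducible noise = 35/2 - 5 - 11/2 = 7.

7


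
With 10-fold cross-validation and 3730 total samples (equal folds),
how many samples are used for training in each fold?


Each validation fold has 3730/10 = 373 samples. Training set = 3730 - 373 = 3357.

3357


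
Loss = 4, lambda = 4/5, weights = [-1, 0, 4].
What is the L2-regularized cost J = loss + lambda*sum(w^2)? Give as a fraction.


L2 sq norm = sum(w^2) = 17. J = 4 + 4/5 * 17 = 88/5.

88/5


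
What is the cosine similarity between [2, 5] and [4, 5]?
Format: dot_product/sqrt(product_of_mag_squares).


dot = 33. |a|^2 = 29, |b|^2 = 41. cos = 33/sqrt(1189).

33/sqrt(1189)


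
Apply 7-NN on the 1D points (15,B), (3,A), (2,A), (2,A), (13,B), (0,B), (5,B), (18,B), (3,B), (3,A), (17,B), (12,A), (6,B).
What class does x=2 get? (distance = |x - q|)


Distances: |15-2|=13, |3-2|=1, |2-2|=0, |2-2|=0, |13-2|=11, |0-2|=2, |5-2|=3, |18-2|=16, |3-2|=1, |3-2|=1, |17-2|=15, |12-2|=10, |6-2|=4. 7 nearest: (2,A), (2,A), (3,A), (3,A), (3,B), (0,B), (5,B). Counts: {'A': 4, 'B': 3}. Majority class: A.

A


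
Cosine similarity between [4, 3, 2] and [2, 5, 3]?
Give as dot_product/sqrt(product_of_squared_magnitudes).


dot = 29. |a|^2 = 29, |b|^2 = 38. cos = 29/sqrt(1102).

29/sqrt(1102)


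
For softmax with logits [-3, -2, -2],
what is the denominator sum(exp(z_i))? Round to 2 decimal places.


Denom = e^-3=0.0498 + e^-2=0.1353 + e^-2=0.1353. Sum = 0.3204, which rounds to 0.32.

0.32


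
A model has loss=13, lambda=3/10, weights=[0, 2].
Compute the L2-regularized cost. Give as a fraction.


L2 sq norm = sum(w^2) = 4. J = 13 + 3/10 * 4 = 71/5.

71/5


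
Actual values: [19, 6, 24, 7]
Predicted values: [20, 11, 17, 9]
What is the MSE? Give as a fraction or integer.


MSE = (1/4) * ((19-20)^2=1 + (6-11)^2=25 + (24-17)^2=49 + (7-9)^2=4). Sum = 79. MSE = 79/4.

79/4


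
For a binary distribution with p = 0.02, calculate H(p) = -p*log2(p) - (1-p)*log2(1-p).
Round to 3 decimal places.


H = -0.02*log2(0.02) - 0.98*log2(0.98) = 0.141.

0.141


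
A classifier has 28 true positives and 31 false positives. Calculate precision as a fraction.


Precision = TP / (TP + FP) = 28 / 59 = 28/59.

28/59


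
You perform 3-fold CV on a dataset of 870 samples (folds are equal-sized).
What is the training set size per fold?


Each validation fold has 870/3 = 290 samples. Training set = 870 - 290 = 580.

580


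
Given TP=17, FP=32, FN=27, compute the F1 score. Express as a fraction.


Precision = 17/49 = 17/49. Recall = 17/44 = 17/44. F1 = 2*P*R/(P+R) = 34/93.

34/93


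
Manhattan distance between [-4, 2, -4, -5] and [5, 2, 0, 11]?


d = sum of absolute differences: |-4-5|=9 + |2-2|=0 + |-4-0|=4 + |-5-11|=16 = 29.

29


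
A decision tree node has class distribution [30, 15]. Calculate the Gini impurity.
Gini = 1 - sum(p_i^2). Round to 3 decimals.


Total = 45. Proportions: 30/45, 15/45. sum(p_i^2) = 0.5556. Gini = 1 - 0.5556 = 0.4444, which rounds to 0.444.

0.444


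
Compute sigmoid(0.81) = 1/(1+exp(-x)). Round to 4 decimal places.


sigma(0.81) = 1/(1+e^(-0.81)) = 1/(1+0.444858) = 1/1.444858 = 0.6921.

0.6921


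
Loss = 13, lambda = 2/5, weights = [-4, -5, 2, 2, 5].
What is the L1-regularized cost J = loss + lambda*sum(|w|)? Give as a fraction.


L1 norm = sum(|w|) = 18. J = 13 + 2/5 * 18 = 101/5.

101/5


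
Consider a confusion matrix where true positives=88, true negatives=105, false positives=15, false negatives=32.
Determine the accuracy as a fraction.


Accuracy = (TP + TN) / (TP + TN + FP + FN) = (88 + 105) / 240 = 193/240.

193/240


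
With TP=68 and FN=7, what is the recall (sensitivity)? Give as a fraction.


Recall = TP / (TP + FN) = 68 / 75 = 68/75.

68/75


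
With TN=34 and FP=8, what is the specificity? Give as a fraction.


Specificity = TN / (TN + FP) = 34 / 42 = 17/21.

17/21


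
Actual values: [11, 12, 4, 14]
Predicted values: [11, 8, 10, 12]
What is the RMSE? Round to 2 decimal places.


MSE = 14.0000. RMSE = sqrt(14.0000) = 3.74.

3.74


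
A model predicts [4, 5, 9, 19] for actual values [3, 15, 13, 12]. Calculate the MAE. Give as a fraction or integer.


MAE = (1/4) * (|3-4|=1 + |15-5|=10 + |13-9|=4 + |12-19|=7). Sum = 22. MAE = 11/2.

11/2


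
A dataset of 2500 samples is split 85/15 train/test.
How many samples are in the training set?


Test set = 2500 * 15% = 375. Training set = 2500 - 375 = 2125.

2125


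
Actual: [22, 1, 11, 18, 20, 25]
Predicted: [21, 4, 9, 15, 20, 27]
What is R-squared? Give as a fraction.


Mean(y) = 97/6. SS_res = 27. SS_tot = 2321/6. R^2 = 1 - 27/(2321/6) = 2159/2321.

2159/2321


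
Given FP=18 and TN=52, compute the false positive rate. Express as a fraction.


FPR = FP / (FP + TN) = 18 / 70 = 9/35.

9/35


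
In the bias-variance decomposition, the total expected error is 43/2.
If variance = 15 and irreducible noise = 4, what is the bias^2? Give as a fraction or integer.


Total error = bias^2 + variance + irreducible noise. So bias^2 = 43/2 - 15 - 4 = 5/2.

5/2


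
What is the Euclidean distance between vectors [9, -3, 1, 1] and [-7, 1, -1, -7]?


d = sqrt(sum of squared differences). (9--7)^2=256, (-3-1)^2=16, (1--1)^2=4, (1--7)^2=64. Sum = 340.

sqrt(340)


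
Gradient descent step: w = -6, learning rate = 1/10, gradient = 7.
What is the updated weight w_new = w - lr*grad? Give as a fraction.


w_new = -6 - 1/10 * 7 = -6 - 7/10 = -67/10.

-67/10


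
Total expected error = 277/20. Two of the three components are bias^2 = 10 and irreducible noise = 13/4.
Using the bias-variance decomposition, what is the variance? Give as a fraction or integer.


Total error = bias^2 + variance + irreducible noise. So variance = 277/20 - 10 - 13/4 = 3/5.

3/5


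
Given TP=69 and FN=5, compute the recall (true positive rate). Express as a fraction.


Recall = TP / (TP + FN) = 69 / 74 = 69/74.

69/74


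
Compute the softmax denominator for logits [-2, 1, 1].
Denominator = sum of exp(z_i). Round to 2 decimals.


Denom = e^-2=0.1353 + e^1=2.7183 + e^1=2.7183. Sum = 5.5719, which rounds to 5.57.

5.57


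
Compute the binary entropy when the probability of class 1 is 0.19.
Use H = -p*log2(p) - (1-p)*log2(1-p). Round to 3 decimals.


H = -0.19*log2(0.19) - 0.81*log2(0.81) = 0.701.

0.701


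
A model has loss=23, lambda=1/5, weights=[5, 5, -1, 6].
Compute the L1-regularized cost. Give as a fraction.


L1 norm = sum(|w|) = 17. J = 23 + 1/5 * 17 = 132/5.

132/5


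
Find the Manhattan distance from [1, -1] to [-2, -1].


d = sum of absolute differences: |1--2|=3 + |-1--1|=0 = 3.

3


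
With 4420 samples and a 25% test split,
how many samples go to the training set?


Test set = 4420 * 25% = 1105. Training set = 4420 - 1105 = 3315.

3315


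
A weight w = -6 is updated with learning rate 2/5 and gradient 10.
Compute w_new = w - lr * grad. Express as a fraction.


w_new = -6 - 2/5 * 10 = -6 - 4 = -10.

-10


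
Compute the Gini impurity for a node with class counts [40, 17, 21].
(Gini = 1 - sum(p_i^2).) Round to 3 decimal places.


Total = 78. Proportions: 40/78, 17/78, 21/78. sum(p_i^2) = 0.3830. Gini = 1 - 0.3830 = 0.6170, which rounds to 0.617.

0.617


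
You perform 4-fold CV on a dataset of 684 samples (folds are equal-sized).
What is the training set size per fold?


Each validation fold has 684/4 = 171 samples. Training set = 684 - 171 = 513.

513


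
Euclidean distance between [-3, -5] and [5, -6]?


d = sqrt(sum of squared differences). (-3-5)^2=64, (-5--6)^2=1. Sum = 65.

sqrt(65)


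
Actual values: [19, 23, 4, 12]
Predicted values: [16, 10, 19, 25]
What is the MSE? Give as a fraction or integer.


MSE = (1/4) * ((19-16)^2=9 + (23-10)^2=169 + (4-19)^2=225 + (12-25)^2=169). Sum = 572. MSE = 143.

143


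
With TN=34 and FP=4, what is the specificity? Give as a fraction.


Specificity = TN / (TN + FP) = 34 / 38 = 17/19.

17/19


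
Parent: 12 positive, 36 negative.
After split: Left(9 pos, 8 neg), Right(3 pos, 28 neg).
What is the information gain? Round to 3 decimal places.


H(parent) = 0.8113. H(left) = 0.9975, H(right) = 0.4587. Weighted = (17/48)*0.9975 + (31/48)*0.4587 = 0.6495. IG = 0.8113 - 0.6495 = 0.1618, which rounds to 0.162.

0.162


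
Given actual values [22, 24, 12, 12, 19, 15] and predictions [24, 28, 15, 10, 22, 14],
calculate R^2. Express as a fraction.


Mean(y) = 52/3. SS_res = 43. SS_tot = 394/3. R^2 = 1 - 43/(394/3) = 265/394.

265/394


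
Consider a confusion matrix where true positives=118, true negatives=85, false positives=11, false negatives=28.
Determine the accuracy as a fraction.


Accuracy = (TP + TN) / (TP + TN + FP + FN) = (118 + 85) / 242 = 203/242.

203/242


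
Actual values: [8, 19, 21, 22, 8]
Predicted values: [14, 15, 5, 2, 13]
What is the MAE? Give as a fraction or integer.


MAE = (1/5) * (|8-14|=6 + |19-15|=4 + |21-5|=16 + |22-2|=20 + |8-13|=5). Sum = 51. MAE = 51/5.

51/5


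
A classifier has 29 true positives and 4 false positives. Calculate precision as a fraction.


Precision = TP / (TP + FP) = 29 / 33 = 29/33.

29/33


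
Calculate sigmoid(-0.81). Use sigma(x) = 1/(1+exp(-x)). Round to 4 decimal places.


sigma(-0.81) = 1/(1+e^(0.81)) = 1/(1+2.247908) = 1/3.247908 = 0.3079.

0.3079


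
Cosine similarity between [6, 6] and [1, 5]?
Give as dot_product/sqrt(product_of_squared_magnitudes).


dot = 36. |a|^2 = 72, |b|^2 = 26. cos = 36/sqrt(1872).

36/sqrt(1872)
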